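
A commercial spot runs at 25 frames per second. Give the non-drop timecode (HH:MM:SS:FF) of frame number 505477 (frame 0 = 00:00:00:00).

05:36:59:02

505477 ÷ 25 = 20219 full seconds, remainder 2 frames.
20219 s = 5 h 36 min 59 s.
Timecode: 05:36:59:02.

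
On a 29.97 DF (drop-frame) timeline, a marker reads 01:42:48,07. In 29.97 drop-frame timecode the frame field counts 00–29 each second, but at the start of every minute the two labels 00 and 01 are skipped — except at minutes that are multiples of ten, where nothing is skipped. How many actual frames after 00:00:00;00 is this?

184863

Complete 10-minute blocks: 10, each 17982 frames → 179820.
Remaining 2 whole minutes in the current block: 1800 + 1 × 1798 = 3598 frames.
Within the current minute: 48 × 30 + 7 − 2 = 1445 (labels ;00/;01 skipped at this minute). Total = 179820 + 3598 + 1445 = 184863.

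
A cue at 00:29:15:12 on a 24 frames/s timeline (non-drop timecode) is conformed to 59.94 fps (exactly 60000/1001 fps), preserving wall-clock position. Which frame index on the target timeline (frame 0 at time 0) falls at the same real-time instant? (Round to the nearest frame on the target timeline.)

frame 105225

Source frame index: (0×3600 + 29×60 + 15) × 24 + 12 = 42132.
Real time: 42132 / (24) = 3511/2 s.
Target frame: (3511/2) × (60000/1001) = 105330000/1001 ≈ 105224.775 → 105225.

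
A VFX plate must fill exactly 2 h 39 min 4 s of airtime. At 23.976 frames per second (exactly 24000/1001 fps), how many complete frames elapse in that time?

2 h 39 min 4 s = 9544 s.
Frames = 9544 × 24000/1001 = 229056000/1001 ≈ 228827.1728.
Complete frames: 228827.

228827 frames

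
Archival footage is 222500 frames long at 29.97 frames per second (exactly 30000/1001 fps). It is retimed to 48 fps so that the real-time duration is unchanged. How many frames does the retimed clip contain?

Target frames = source frames × (target rate / source rate) = 222500 × (48)/(30000/1001) = 222500 × 1001/625 = 356356.

356356 frames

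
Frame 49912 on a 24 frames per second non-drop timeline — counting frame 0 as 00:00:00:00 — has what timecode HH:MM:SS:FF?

49912 ÷ 24 = 2079 full seconds, remainder 16 frames.
2079 s = 0 h 34 min 39 s.
Timecode: 00:34:39:16.

00:34:39:16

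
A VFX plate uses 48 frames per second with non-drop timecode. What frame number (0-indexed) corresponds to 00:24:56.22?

Total seconds to the label: (0 × 3600 + 24 × 60 + 56) = 1496.
Frame index = 1496 × 48 + 22 = 71830.

71830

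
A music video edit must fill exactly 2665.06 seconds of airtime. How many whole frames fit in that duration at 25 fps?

66626 frames

Frames = 2665.06 × 25 = 133253/2 ≈ 66626.5000.
Complete frames: 66626.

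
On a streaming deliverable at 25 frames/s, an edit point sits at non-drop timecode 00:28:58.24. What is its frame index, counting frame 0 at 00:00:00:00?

Total seconds to the label: (0 × 3600 + 28 × 60 + 58) = 1738.
Frame index = 1738 × 25 + 24 = 43474.

43474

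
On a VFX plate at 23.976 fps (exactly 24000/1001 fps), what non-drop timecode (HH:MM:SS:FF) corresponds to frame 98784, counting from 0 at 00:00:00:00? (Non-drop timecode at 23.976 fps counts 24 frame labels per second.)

01:08:36:00

98784 ÷ 24 = 4116 full seconds, remainder 0 frames.
4116 s = 1 h 8 min 36 s.
Timecode: 01:08:36:00.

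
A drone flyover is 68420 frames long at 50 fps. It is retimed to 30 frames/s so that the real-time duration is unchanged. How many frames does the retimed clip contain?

41052 frames

Target frames = source frames × (target rate / source rate) = 68420 × (30)/(50) = 68420 × 3/5 = 41052.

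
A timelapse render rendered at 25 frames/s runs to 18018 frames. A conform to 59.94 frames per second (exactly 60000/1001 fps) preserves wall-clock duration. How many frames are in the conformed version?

43200 frames

Target frames = source frames × (target rate / source rate) = 18018 × (60000/1001)/(25) = 18018 × 2400/1001 = 43200.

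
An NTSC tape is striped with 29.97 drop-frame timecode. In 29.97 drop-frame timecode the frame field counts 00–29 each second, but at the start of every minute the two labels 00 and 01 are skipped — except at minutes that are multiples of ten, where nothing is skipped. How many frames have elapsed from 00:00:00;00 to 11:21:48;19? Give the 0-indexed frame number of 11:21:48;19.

Complete 10-minute blocks: 68, each 17982 frames → 1222776.
Remaining 1 whole minute in the current block: 1800 + 0 × 1798 = 1800 frames.
Within the current minute: 48 × 30 + 19 − 2 = 1457 (labels ;00/;01 skipped at this minute). Total = 1222776 + 1800 + 1457 = 1226033.

1226033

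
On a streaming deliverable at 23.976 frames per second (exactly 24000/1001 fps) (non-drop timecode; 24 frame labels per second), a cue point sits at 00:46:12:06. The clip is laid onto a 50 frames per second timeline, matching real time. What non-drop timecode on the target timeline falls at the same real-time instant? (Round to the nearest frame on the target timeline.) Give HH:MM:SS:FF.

00:46:15:01

Source frame index: (0×3600 + 46×60 + 12) × 24 + 6 = 66534.
Real time: 66534 / (24000/1001) = 11100089/4000 s.
Target frame: (11100089/4000) × (50) = 11100089/80 ≈ 138751.112 → 138751.
At 50 labels/s: frame 138751 → 00:46:15:01.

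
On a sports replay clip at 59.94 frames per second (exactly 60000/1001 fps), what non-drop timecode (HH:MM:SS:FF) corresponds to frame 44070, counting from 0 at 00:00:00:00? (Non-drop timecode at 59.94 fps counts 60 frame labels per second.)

44070 ÷ 60 = 734 full seconds, remainder 30 frames.
734 s = 0 h 12 min 14 s.
Timecode: 00:12:14:30.

00:12:14:30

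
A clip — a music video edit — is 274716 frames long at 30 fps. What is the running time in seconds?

Running time = 274716 / (30) = 9157.2 s.

9157.2 seconds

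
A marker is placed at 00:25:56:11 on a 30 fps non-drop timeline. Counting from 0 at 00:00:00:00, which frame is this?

46691

Total seconds to the label: (0 × 3600 + 25 × 60 + 56) = 1556.
Frame index = 1556 × 30 + 11 = 46691.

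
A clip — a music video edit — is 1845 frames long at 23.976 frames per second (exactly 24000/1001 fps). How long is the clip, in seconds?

Running time = 1845 / (24000/1001) = 76.951875 s.

76.951875 seconds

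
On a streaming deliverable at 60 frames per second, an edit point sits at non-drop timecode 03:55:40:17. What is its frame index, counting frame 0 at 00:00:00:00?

Total seconds to the label: (3 × 3600 + 55 × 60 + 40) = 14140.
Frame index = 14140 × 60 + 17 = 848417.

frame 848417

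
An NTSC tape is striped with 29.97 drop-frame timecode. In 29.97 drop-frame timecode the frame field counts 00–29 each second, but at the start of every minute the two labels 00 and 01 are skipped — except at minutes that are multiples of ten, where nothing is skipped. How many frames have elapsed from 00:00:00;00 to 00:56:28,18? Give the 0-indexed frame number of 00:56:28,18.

101556

Complete 10-minute blocks: 5, each 17982 frames → 89910.
Remaining 6 whole minutes in the current block: 1800 + 5 × 1798 = 10790 frames.
Within the current minute: 28 × 30 + 18 − 2 = 856 (labels ;00/;01 skipped at this minute). Total = 89910 + 10790 + 856 = 101556.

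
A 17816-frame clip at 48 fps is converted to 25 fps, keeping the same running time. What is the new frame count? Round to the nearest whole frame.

Frames at target rate = 17816 × (25) / (48) = 55675/6 ≈ 9279.167.
Nearest whole frame: 9279.

9279 frames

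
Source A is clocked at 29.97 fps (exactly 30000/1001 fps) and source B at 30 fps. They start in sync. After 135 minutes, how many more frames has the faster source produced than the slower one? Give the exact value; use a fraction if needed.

135 min = 8100 s.
A emits 30000/1001 × 8100 = 243000000/1001 frames; B emits 30 × 8100 = 243000.
Difference = 243000/1001 frames (≈ 242.7572); B is ahead of A.

243000/1001 frames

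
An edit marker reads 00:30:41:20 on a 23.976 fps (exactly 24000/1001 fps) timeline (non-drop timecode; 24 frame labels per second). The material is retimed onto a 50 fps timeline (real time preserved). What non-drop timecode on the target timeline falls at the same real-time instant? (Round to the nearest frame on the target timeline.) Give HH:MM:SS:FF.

Source frame index: (0×3600 + 30×60 + 41) × 24 + 20 = 44204.
Real time: 44204 / (24000/1001) = 11062051/6000 s.
Target frame: (11062051/6000) × (50) = 11062051/120 ≈ 92183.758 → 92184.
At 50 labels/s: frame 92184 → 00:30:43:34.

00:30:43:34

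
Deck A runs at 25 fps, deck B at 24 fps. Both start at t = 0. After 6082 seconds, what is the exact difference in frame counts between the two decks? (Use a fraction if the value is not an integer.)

6082 frames

A emits 25 × 6082 = 152050 frames; B emits 24 × 6082 = 145968.
Difference = 6082 frames; B is behind A.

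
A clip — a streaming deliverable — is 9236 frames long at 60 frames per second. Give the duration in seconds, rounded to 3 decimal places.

153.933 seconds

Running time = 9236 × 1/60 = 2309/15 s ≈ 153.933 s.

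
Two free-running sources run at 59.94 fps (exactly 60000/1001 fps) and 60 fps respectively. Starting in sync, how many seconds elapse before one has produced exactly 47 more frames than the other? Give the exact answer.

47047/60 seconds

The gap grows by |60 − 60000/1001| = 60/1001 frames per second.
Time for a 47-frame gap: 47 ÷ (60/1001) = 47047/60 s.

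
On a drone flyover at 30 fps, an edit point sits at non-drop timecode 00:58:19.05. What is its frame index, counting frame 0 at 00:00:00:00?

104975

Total seconds to the label: (0 × 3600 + 58 × 60 + 19) = 3499.
Frame index = 3499 × 30 + 5 = 104975.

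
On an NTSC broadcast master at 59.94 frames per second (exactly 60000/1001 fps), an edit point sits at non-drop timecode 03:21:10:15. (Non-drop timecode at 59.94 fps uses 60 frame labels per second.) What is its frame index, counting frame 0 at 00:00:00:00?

724215

Total seconds to the label: (3 × 3600 + 21 × 60 + 10) = 12070.
Frame index = 12070 × 60 + 15 = 724215.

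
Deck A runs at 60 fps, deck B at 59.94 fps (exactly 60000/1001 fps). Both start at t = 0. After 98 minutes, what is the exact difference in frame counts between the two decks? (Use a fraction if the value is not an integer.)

50400/143 frames

98 min = 5880 s.
A emits 60 × 5880 = 352800 frames; B emits 60000/1001 × 5880 = 50400000/143.
Difference = 50400/143 frames (≈ 352.4476); B is behind A.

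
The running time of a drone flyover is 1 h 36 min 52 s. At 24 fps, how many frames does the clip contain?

139488 frames

1 h 36 min 52 s = 5812 s.
Frames = 5812 × 24 = 139488.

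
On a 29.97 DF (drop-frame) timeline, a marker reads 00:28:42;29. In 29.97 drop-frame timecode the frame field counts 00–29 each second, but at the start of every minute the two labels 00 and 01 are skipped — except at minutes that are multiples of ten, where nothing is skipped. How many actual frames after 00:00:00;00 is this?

51637

Complete 10-minute blocks: 2, each 17982 frames → 35964.
Remaining 8 whole minutes in the current block: 1800 + 7 × 1798 = 14386 frames.
Within the current minute: 42 × 30 + 29 − 2 = 1287 (labels ;00/;01 skipped at this minute). Total = 35964 + 14386 + 1287 = 51637.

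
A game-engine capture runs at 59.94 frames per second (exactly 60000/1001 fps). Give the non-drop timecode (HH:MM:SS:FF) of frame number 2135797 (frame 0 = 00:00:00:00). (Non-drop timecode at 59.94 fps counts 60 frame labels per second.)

09:53:16:37

2135797 ÷ 60 = 35596 full seconds, remainder 37 frames.
35596 s = 9 h 53 min 16 s.
Timecode: 09:53:16:37.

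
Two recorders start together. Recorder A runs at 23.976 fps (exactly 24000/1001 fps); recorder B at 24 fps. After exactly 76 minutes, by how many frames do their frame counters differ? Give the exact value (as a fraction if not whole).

109440/1001 frames

76 min = 4560 s.
A emits 24000/1001 × 4560 = 109440000/1001 frames; B emits 24 × 4560 = 109440.
Difference = 109440/1001 frames (≈ 109.3307); B is ahead of A.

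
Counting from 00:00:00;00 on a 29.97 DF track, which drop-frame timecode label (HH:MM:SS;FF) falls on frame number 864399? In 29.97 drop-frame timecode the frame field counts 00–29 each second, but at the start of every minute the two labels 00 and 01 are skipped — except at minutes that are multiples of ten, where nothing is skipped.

Ten DF minutes hold 17982 frames, so frame 864399 lies in block 48 (frames 863136–881117) with 1263 frames into that block.
The block's first minute is 1800 frames and the rest 1798 each; 1263 frames reaches minute 0, so 48 × 18 + 0 × 2 = 864 labels have been skipped so far.
Adding those back, label number 864399 + 864 = 865263 at 30 labels/s is 28842 s + 3 f = 8 h 0 min 42 s frame 3, i.e. 08:00:42;03.

08:00:42;03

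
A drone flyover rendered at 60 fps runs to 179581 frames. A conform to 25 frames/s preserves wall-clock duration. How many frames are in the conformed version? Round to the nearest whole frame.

74825 frames

Frames at target rate = 179581 × (25) / (60) = 897905/12 ≈ 74825.417.
Nearest whole frame: 74825.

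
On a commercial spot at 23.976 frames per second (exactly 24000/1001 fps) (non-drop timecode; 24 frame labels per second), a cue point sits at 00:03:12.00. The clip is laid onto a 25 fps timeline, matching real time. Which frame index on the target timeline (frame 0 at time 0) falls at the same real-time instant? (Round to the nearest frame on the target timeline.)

frame 4805

Source frame index: (0×3600 + 3×60 + 12) × 24 + 0 = 4608.
Real time: 4608 / (24000/1001) = 24024/125 s.
Target frame: (24024/125) × (25) = 24024/5 ≈ 4804.800 → 4805.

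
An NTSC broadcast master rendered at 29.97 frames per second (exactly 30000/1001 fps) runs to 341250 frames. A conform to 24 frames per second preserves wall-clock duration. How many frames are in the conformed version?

273273 frames

Target frames = source frames × (target rate / source rate) = 341250 × (24)/(30000/1001) = 341250 × 1001/1250 = 273273.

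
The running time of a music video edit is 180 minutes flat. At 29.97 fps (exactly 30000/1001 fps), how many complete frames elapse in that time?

180 min = 10800 s.
Frames = 10800 × 30000/1001 = 324000000/1001 ≈ 323676.3237.
Complete frames: 323676.

323676 frames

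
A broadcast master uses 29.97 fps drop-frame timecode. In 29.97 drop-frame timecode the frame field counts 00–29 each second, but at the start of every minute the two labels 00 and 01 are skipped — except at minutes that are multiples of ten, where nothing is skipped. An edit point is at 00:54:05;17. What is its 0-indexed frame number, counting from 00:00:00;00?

Complete 10-minute blocks: 5, each 17982 frames → 89910.
Remaining 4 whole minutes in the current block: 1800 + 3 × 1798 = 7194 frames.
Within the current minute: 5 × 30 + 17 − 2 = 165 (labels ;00/;01 skipped at this minute). Total = 89910 + 7194 + 165 = 97269.

97269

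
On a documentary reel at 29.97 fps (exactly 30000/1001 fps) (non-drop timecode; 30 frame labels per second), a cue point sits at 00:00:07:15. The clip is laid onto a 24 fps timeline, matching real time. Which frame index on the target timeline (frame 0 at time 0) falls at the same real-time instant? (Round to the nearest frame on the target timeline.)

Source frame index: (0×3600 + 0×60 + 7) × 30 + 15 = 225.
Real time: 225 / (30000/1001) = 3003/400 s.
Target frame: (3003/400) × (24) = 9009/50 ≈ 180.180 → 180.

frame 180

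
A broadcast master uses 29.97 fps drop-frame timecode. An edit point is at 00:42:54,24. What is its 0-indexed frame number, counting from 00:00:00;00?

77168

As if non-drop at 30 labels/s: (0 × 3600 + 42 × 60 + 54) × 30 + 24 = 77244.
Minute boundaries passed: 42; those not divisible by 10: 42 − 4 = 38; dropped labels = 2 × 38 = 76.
Actual frame index = 77244 − 76 = 77168.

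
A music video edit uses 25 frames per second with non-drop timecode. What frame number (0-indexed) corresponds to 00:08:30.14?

12764

Total seconds to the label: (0 × 3600 + 8 × 60 + 30) = 510.
Frame index = 510 × 25 + 14 = 12764.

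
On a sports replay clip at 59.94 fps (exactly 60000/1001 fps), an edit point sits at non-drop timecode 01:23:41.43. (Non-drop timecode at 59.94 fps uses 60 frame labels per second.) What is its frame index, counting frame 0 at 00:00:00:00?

301303

Total seconds to the label: (1 × 3600 + 23 × 60 + 41) = 5021.
Frame index = 5021 × 60 + 43 = 301303.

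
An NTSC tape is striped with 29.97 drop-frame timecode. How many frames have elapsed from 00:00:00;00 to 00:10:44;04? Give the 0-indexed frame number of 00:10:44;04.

As if non-drop at 30 labels/s: (0 × 3600 + 10 × 60 + 44) × 30 + 4 = 19324.
Minute boundaries passed: 10; those not divisible by 10: 10 − 1 = 9; dropped labels = 2 × 9 = 18.
Actual frame index = 19324 − 18 = 19306.

19306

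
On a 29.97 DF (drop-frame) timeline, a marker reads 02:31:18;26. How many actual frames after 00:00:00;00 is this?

Complete 10-minute blocks: 15, each 17982 frames → 269730.
Remaining 1 whole minute in the current block: 1800 + 0 × 1798 = 1800 frames.
Within the current minute: 18 × 30 + 26 − 2 = 564 (labels ;00/;01 skipped at this minute). Total = 269730 + 1800 + 564 = 272094.

272094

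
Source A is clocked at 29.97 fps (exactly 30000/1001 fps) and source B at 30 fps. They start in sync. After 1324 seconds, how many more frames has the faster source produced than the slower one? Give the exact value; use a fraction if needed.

A emits 30000/1001 × 1324 = 39720000/1001 frames; B emits 30 × 1324 = 39720.
Difference = 39720/1001 frames (≈ 39.6803); B is ahead of A.

39720/1001 frames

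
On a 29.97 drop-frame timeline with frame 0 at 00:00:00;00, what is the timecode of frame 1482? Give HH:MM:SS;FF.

00:00:49;12

Each 10-minute DF block holds 10 × 60 × 30 − 9 × 2 = 17982 frames. 1482 ÷ 17982 → 0 full blocks, remainder 1482.
Within the partial block the first minute is 1800 frames and each further minute 1798, so 0 further minute boundaries passed. Total skipped labels = 18 × 0 + 2 × 0 = 0.
Non-drop label index = 1482 + 0 = 1482; at 30 labels/s that is 00:00:49:12, i.e. DF 00:00:49;12.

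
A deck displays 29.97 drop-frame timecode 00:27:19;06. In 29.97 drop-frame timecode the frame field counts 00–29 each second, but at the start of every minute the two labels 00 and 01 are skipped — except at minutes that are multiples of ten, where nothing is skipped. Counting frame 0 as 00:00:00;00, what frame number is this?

As if non-drop at 30 labels/s: (0 × 3600 + 27 × 60 + 19) × 30 + 6 = 49176.
Minute boundaries passed: 27; those not divisible by 10: 27 − 2 = 25; dropped labels = 2 × 25 = 50.
Actual frame index = 49176 − 50 = 49126.

49126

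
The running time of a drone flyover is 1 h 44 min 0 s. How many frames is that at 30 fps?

187200 frames

1 h 44 min 0 s = 6240 s.
Frames = 6240 × 30 = 187200.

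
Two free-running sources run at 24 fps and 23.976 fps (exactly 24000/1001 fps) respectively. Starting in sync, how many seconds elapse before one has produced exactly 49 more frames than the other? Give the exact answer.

The gap grows by |24000/1001 − 24| = 24/1001 frames per second.
Time for a 49-frame gap: 49 ÷ (24/1001) = 49049/24 s.

49049/24 seconds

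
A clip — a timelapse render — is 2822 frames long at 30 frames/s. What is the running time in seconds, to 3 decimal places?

Running time = 2822 × 1/30 = 1411/15 s ≈ 94.067 s.

94.067 seconds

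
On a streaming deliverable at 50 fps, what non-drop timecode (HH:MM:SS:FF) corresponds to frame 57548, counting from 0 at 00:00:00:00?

00:19:10:48

57548 ÷ 50 = 1150 full seconds, remainder 48 frames.
1150 s = 0 h 19 min 10 s.
Timecode: 00:19:10:48.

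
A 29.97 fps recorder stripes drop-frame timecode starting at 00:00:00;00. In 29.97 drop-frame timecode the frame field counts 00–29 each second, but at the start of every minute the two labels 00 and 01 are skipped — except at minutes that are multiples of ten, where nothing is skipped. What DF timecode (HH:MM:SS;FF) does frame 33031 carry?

Each 10-minute DF block holds 10 × 60 × 30 − 9 × 2 = 17982 frames. 33031 ÷ 17982 → 1 full block, remainder 15049.
Within the partial block the first minute is 1800 frames and each further minute 1798, so 8 further minute boundaries passed. Total skipped labels = 18 × 1 + 2 × 8 = 34.
Non-drop label index = 33031 + 34 = 33065; at 30 labels/s that is 00:18:22:05, i.e. DF 00:18:22;05.

00:18:22;05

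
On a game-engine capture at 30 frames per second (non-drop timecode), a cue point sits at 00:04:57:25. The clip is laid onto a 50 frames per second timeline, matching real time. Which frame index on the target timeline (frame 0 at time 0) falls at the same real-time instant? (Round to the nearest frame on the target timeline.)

Source frame index: (0×3600 + 4×60 + 57) × 30 + 25 = 8935.
Real time: 8935 / (30) = 1787/6 s.
Target frame: (1787/6) × (50) = 44675/3 ≈ 14891.667 → 14892.

frame 14892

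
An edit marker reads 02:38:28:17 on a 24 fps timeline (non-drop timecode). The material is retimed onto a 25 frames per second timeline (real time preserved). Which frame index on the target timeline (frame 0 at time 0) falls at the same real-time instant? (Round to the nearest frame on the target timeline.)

frame 237718

Source frame index: (2×3600 + 38×60 + 28) × 24 + 17 = 228209.
Real time: 228209 / (24) = 228209/24 s.
Target frame: (228209/24) × (25) = 5705225/24 ≈ 237717.708 → 237718.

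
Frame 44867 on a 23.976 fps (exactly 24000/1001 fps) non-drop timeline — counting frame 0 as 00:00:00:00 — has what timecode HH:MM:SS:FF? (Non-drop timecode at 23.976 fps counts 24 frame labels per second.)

00:31:09:11

44867 ÷ 24 = 1869 full seconds, remainder 11 frames.
1869 s = 0 h 31 min 9 s.
Timecode: 00:31:09:11.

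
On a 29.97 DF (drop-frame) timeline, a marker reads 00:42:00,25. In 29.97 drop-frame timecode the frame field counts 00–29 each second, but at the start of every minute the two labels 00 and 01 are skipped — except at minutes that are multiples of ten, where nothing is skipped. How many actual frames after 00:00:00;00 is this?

75549

As if non-drop at 30 labels/s: (0 × 3600 + 42 × 60 + 0) × 30 + 25 = 75625.
Minute boundaries passed: 42; those not divisible by 10: 42 − 4 = 38; dropped labels = 2 × 38 = 76.
Actual frame index = 75625 − 76 = 75549.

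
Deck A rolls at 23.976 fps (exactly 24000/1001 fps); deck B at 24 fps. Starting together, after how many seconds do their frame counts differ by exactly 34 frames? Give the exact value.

17017/12 seconds

The gap grows by |24 − 24000/1001| = 24/1001 frames per second.
Time for a 34-frame gap: 34 ÷ (24/1001) = 17017/12 s.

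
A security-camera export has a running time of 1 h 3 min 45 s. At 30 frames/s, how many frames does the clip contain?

114750 frames

1 h 3 min 45 s = 3825 s.
Frames = 3825 × 30 = 114750.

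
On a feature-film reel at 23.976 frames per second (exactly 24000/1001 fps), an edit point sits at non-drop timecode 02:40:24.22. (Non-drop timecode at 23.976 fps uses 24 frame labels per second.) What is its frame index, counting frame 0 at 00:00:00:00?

frame 230998

Total seconds to the label: (2 × 3600 + 40 × 60 + 24) = 9624.
Frame index = 9624 × 24 + 22 = 230998.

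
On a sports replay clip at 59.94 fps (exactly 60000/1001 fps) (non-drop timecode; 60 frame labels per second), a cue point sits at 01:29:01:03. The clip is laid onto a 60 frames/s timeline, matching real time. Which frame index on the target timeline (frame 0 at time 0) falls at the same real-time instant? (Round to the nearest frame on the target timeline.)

Source frame index: (1×3600 + 29×60 + 1) × 60 + 3 = 320463.
Real time: 320463 / (60000/1001) = 106927821/20000 s.
Target frame: (106927821/20000) × (60) = 320783463/1000 ≈ 320783.463 → 320783.

frame 320783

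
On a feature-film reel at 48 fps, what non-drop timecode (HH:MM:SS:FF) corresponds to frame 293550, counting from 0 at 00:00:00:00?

01:41:55:30

293550 ÷ 48 = 6115 full seconds, remainder 30 frames.
6115 s = 1 h 41 min 55 s.
Timecode: 01:41:55:30.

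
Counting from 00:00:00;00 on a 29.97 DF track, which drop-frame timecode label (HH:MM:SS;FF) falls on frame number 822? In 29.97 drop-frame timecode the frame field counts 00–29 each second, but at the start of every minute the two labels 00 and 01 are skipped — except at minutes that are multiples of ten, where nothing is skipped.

00:00:27;12

Ten DF minutes hold 17982 frames, so frame 822 lies in block 0 (frames 0–17981) with 822 frames into that block.
The block's first minute is 1800 frames and the rest 1798 each; 822 frames reaches minute 0, so 0 × 18 + 0 × 2 = 0 labels have been skipped so far.
Adding those back, label number 822 + 0 = 822 at 30 labels/s is 27 s + 12 f = 0 h 0 min 27 s frame 12, i.e. 00:00:27;12.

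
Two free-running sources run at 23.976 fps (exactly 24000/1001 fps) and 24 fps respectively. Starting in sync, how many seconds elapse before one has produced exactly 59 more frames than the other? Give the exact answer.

The gap grows by |24 − 24000/1001| = 24/1001 frames per second.
Time for a 59-frame gap: 59 ÷ (24/1001) = 59059/24 s.

59059/24 seconds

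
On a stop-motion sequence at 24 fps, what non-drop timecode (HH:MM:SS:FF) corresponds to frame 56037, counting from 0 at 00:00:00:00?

56037 ÷ 24 = 2334 full seconds, remainder 21 frames.
2334 s = 0 h 38 min 54 s.
Timecode: 00:38:54:21.

00:38:54:21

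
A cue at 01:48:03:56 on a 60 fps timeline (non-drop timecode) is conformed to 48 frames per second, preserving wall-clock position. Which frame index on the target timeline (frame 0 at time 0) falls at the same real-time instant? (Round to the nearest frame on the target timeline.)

frame 311229

Source frame index: (1×3600 + 48×60 + 3) × 60 + 56 = 389036.
Real time: 389036 / (60) = 97259/15 s.
Target frame: (97259/15) × (48) = 1556144/5 ≈ 311228.800 → 311229.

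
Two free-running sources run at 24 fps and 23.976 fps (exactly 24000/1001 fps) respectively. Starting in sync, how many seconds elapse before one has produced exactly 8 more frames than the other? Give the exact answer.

The gap grows by |24000/1001 − 24| = 24/1001 frames per second.
Time for a 8-frame gap: 8 ÷ (24/1001) = 1001/3 s.

1001/3 seconds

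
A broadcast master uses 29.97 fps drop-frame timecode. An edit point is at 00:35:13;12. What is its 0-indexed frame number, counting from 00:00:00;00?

63338

As if non-drop at 30 labels/s: (0 × 3600 + 35 × 60 + 13) × 30 + 12 = 63402.
Minute boundaries passed: 35; those not divisible by 10: 35 − 3 = 32; dropped labels = 2 × 32 = 64.
Actual frame index = 63402 − 64 = 63338.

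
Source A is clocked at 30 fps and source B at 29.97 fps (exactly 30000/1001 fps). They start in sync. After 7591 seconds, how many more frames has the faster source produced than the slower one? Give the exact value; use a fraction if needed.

A emits 30 × 7591 = 227730 frames; B emits 30000/1001 × 7591 = 227730000/1001.
Difference = 227730/1001 frames (≈ 227.5025); B is behind A.

227730/1001 frames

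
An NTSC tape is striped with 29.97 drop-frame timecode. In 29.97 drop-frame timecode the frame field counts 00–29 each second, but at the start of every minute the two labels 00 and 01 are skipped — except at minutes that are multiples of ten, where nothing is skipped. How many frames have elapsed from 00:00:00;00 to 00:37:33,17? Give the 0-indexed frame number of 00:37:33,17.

67539

Complete 10-minute blocks: 3, each 17982 frames → 53946.
Remaining 7 whole minutes in the current block: 1800 + 6 × 1798 = 12588 frames.
Within the current minute: 33 × 30 + 17 − 2 = 1005 (labels ;00/;01 skipped at this minute). Total = 53946 + 12588 + 1005 = 67539.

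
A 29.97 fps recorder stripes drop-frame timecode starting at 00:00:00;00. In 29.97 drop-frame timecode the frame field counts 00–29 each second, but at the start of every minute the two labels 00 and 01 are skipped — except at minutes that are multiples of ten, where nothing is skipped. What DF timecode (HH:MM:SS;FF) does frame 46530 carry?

00:25:52;16

Each 10-minute DF block holds 10 × 60 × 30 − 9 × 2 = 17982 frames. 46530 ÷ 17982 → 2 full blocks, remainder 10566.
Within the partial block the first minute is 1800 frames and each further minute 1798, so 5 further minute boundaries passed. Total skipped labels = 18 × 2 + 2 × 5 = 46.
Non-drop label index = 46530 + 46 = 46576; at 30 labels/s that is 00:25:52:16, i.e. DF 00:25:52;16.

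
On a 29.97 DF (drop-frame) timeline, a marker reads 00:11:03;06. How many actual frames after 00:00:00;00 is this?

As if non-drop at 30 labels/s: (0 × 3600 + 11 × 60 + 3) × 30 + 6 = 19896.
Minute boundaries passed: 11; those not divisible by 10: 11 − 1 = 10; dropped labels = 2 × 10 = 20.
Actual frame index = 19896 − 20 = 19876.

19876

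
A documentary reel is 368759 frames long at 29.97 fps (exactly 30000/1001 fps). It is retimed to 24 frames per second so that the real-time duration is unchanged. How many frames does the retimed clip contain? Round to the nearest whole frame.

295302 frames

Frames at target rate = 368759 × (24) / (30000/1001) = 369127759/1250 ≈ 295302.207.
Nearest whole frame: 295302.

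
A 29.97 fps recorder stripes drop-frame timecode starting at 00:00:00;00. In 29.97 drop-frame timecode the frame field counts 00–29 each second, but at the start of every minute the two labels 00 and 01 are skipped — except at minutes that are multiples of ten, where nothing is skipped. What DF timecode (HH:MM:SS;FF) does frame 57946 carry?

00:32:13;14

Each 10-minute DF block holds 10 × 60 × 30 − 9 × 2 = 17982 frames. 57946 ÷ 17982 → 3 full blocks, remainder 4000.
Within the partial block the first minute is 1800 frames and each further minute 1798, so 2 further minute boundaries passed. Total skipped labels = 18 × 3 + 2 × 2 = 58.
Non-drop label index = 57946 + 58 = 58004; at 30 labels/s that is 00:32:13:14, i.e. DF 00:32:13;14.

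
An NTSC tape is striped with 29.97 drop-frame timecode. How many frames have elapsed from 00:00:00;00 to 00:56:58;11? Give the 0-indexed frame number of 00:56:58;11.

Complete 10-minute blocks: 5, each 17982 frames → 89910.
Remaining 6 whole minutes in the current block: 1800 + 5 × 1798 = 10790 frames.
Within the current minute: 58 × 30 + 11 − 2 = 1749 (labels ;00/;01 skipped at this minute). Total = 89910 + 10790 + 1749 = 102449.

102449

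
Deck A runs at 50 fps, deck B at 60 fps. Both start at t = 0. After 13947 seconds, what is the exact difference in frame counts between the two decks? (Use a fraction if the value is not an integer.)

A emits 50 × 13947 = 697350 frames; B emits 60 × 13947 = 836820.
Difference = 139470 frames; B is ahead of A.

139470 frames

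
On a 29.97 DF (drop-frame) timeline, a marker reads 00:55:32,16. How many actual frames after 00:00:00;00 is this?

99876

Complete 10-minute blocks: 5, each 17982 frames → 89910.
Remaining 5 whole minutes in the current block: 1800 + 4 × 1798 = 8992 frames.
Within the current minute: 32 × 30 + 16 − 2 = 974 (labels ;00/;01 skipped at this minute). Total = 89910 + 8992 + 974 = 99876.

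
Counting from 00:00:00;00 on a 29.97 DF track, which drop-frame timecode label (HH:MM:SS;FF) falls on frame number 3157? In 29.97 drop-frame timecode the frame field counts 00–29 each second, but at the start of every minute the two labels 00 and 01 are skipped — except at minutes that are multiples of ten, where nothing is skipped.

Ten DF minutes hold 17982 frames, so frame 3157 lies in block 0 (frames 0–17981) with 3157 frames into that block.
The block's first minute is 1800 frames and the rest 1798 each; 3157 frames reaches minute 1, so 0 × 18 + 1 × 2 = 2 labels have been skipped so far.
Adding those back, label number 3157 + 2 = 3159 at 30 labels/s is 105 s + 9 f = 0 h 1 min 45 s frame 9, i.e. 00:01:45;09.

00:01:45;09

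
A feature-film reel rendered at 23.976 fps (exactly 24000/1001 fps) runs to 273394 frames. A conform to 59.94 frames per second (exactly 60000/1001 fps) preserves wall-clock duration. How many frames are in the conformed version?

683485 frames

Target frames = source frames × (target rate / source rate) = 273394 × (60000/1001)/(24000/1001) = 273394 × 5/2 = 683485.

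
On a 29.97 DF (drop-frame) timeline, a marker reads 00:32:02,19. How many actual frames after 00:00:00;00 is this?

57621

As if non-drop at 30 labels/s: (0 × 3600 + 32 × 60 + 2) × 30 + 19 = 57679.
Minute boundaries passed: 32; those not divisible by 10: 32 − 3 = 29; dropped labels = 2 × 29 = 58.
Actual frame index = 57679 − 58 = 57621.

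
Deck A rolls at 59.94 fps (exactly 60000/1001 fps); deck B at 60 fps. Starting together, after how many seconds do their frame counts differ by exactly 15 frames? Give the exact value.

The gap grows by |60 − 60000/1001| = 60/1001 frames per second.
Time for a 15-frame gap: 15 ÷ (60/1001) = 250.25 s.

250.25 seconds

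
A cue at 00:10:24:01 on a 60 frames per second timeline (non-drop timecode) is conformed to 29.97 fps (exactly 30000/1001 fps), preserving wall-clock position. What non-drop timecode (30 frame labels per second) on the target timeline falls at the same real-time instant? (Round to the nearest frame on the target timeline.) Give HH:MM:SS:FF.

00:10:23:12

Source frame index: (0×3600 + 10×60 + 24) × 60 + 1 = 37441.
Real time: 37441 / (60) = 37441/60 s.
Target frame: (37441/60) × (30000/1001) = 18720500/1001 ≈ 18701.798 → 18702.
At 30 labels/s: frame 18702 → 00:10:23:12.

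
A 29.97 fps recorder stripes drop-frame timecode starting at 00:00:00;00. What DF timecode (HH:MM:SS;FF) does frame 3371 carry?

00:01:52;13

Each 10-minute DF block holds 10 × 60 × 30 − 9 × 2 = 17982 frames. 3371 ÷ 17982 → 0 full blocks, remainder 3371.
Within the partial block the first minute is 1800 frames and each further minute 1798, so 1 further minute boundary passed. Total skipped labels = 18 × 0 + 2 × 1 = 2.
Non-drop label index = 3371 + 2 = 3373; at 30 labels/s that is 00:01:52:13, i.e. DF 00:01:52;13.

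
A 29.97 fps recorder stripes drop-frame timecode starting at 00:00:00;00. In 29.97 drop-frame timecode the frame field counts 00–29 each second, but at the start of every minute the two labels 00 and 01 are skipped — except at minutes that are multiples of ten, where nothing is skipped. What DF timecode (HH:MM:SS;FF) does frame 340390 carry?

03:09:17;22

Each 10-minute DF block holds 10 × 60 × 30 − 9 × 2 = 17982 frames. 340390 ÷ 17982 → 18 full blocks, remainder 16714.
Within the partial block the first minute is 1800 frames and each further minute 1798, so 9 further minute boundaries passed. Total skipped labels = 18 × 18 + 2 × 9 = 342.
Non-drop label index = 340390 + 342 = 340732; at 30 labels/s that is 03:09:17:22, i.e. DF 03:09:17;22.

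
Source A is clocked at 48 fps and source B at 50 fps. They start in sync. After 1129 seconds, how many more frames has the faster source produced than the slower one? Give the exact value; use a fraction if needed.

A emits 48 × 1129 = 54192 frames; B emits 50 × 1129 = 56450.
Difference = 2258 frames; B is ahead of A.

2258 frames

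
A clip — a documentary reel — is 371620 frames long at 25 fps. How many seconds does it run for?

14864.8 seconds

Running time = 371620 / (25) = 14864.8 s.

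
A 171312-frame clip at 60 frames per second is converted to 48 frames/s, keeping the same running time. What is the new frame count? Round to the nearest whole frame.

Frames at target rate = 171312 × (48) / (60) = 685248/5 ≈ 137049.600.
Nearest whole frame: 137050.

137050 frames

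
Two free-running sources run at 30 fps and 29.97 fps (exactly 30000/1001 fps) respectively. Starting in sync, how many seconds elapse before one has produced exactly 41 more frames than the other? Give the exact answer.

The gap grows by |30000/1001 − 30| = 30/1001 frames per second.
Time for a 41-frame gap: 41 ÷ (30/1001) = 41041/30 s.

41041/30 seconds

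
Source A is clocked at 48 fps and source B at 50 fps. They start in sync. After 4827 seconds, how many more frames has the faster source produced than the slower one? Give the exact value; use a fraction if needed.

A emits 48 × 4827 = 231696 frames; B emits 50 × 4827 = 241350.
Difference = 9654 frames; B is ahead of A.

9654 frames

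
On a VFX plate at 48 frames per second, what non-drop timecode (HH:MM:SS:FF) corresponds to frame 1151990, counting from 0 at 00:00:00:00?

06:39:59:38

1151990 ÷ 48 = 23999 full seconds, remainder 38 frames.
23999 s = 6 h 39 min 59 s.
Timecode: 06:39:59:38.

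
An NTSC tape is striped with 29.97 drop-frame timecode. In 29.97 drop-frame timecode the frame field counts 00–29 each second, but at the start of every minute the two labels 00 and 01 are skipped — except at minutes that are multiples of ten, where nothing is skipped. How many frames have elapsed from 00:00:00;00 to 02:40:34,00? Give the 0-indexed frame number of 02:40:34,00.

Complete 10-minute blocks: 16, each 17982 frames → 287712.
Remaining 0 whole minutes in the current block: 0 frames.
Within the current minute: 34 × 30 + 0 = 1020. Total = 287712 + 0 + 1020 = 288732.

288732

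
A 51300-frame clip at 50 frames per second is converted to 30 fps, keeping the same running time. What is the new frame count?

30780 frames

Target frames = source frames × (target rate / source rate) = 51300 × (30)/(50) = 51300 × 3/5 = 30780.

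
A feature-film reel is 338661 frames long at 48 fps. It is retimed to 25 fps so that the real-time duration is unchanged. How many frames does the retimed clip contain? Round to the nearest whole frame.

176386 frames

Frames at target rate = 338661 × (25) / (48) = 2822175/16 ≈ 176385.938.
Nearest whole frame: 176386.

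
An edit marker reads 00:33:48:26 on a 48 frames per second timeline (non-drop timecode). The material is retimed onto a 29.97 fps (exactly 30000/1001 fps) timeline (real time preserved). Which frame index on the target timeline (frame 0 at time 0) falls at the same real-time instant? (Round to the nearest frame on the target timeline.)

Source frame index: (0×3600 + 33×60 + 48) × 48 + 26 = 97370.
Real time: 97370 / (48) = 48685/24 s.
Target frame: (48685/24) × (30000/1001) = 668750/11 ≈ 60795.455 → 60795.

frame 60795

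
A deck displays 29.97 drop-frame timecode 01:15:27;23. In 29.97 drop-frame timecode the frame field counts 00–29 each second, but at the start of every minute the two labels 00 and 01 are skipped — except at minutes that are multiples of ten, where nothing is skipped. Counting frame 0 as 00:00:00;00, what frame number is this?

As if non-drop at 30 labels/s: (1 × 3600 + 15 × 60 + 27) × 30 + 23 = 135833.
Minute boundaries passed: 75; those not divisible by 10: 75 − 7 = 68; dropped labels = 2 × 68 = 136.
Actual frame index = 135833 − 136 = 135697.

135697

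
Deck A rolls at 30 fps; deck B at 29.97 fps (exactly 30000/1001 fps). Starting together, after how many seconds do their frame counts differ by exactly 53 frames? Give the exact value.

The gap grows by |30000/1001 − 30| = 30/1001 frames per second.
Time for a 53-frame gap: 53 ÷ (30/1001) = 53053/30 s.

53053/30 seconds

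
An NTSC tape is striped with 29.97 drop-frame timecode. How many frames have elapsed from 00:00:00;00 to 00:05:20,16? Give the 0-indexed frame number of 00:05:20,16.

9606

As if non-drop at 30 labels/s: (0 × 3600 + 5 × 60 + 20) × 30 + 16 = 9616.
Minute boundaries passed: 5; those not divisible by 10: 5 − 0 = 5; dropped labels = 2 × 5 = 10.
Actual frame index = 9616 − 10 = 9606.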